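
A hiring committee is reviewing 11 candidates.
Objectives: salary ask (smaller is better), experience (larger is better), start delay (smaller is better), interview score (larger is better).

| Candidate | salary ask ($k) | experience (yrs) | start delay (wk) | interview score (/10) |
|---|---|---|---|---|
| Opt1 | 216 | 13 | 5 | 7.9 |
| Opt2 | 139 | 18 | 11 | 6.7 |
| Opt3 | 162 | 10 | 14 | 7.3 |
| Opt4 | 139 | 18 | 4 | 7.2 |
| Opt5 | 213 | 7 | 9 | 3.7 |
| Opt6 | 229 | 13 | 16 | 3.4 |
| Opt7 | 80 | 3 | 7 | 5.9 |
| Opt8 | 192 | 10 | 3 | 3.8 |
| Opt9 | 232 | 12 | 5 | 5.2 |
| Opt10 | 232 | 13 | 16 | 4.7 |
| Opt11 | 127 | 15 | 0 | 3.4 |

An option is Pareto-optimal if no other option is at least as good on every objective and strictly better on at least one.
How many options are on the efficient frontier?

Opt1: not dominated (best interview score).
Opt2: dominated by Opt4 (salary ask 139≤139, experience 18≥18, start delay 4≤11, interview score 7.2≥6.7).
Opt3: not dominated.
Opt4: not dominated.
Opt5: dominated by Opt4 (salary ask 139≤213, experience 18≥7, start delay 4≤9, interview score 7.2≥3.7).
Opt6: dominated by Opt1 (salary ask 216≤229, experience 13≥13, start delay 5≤16, interview score 7.9≥3.4).
Opt7: not dominated (best salary ask).
Opt8: not dominated.
Opt9: dominated by Opt1 (salary ask 216≤232, experience 13≥12, start delay 5≤5, interview score 7.9≥5.2).
Opt10: dominated by Opt1 (salary ask 216≤232, experience 13≥13, start delay 5≤16, interview score 7.9≥4.7).
Opt11: not dominated (best start delay).
Pareto-optimal: Opt1, Opt3, Opt4, Opt7, Opt8, Opt11 → 6.

6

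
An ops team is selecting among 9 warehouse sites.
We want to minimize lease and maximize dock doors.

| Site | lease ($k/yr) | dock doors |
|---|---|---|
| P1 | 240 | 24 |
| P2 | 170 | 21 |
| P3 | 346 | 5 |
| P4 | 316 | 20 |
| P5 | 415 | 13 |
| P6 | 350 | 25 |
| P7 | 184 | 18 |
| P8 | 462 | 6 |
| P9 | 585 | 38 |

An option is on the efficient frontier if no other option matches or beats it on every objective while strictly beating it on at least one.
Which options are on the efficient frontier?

P1, P2, P6, P9

P1: not dominated.
P2: not dominated (best lease).
P3: dominated by P1 (lease 240≤346, dock doors 24≥5).
P4: dominated by P1 (lease 240≤316, dock doors 24≥20).
P5: dominated by P1 (lease 240≤415, dock doors 24≥13).
P6: not dominated.
P7: dominated by P2 (lease 170≤184, dock doors 21≥18).
P8: dominated by P1 (lease 240≤462, dock doors 24≥6).
P9: not dominated (best dock doors).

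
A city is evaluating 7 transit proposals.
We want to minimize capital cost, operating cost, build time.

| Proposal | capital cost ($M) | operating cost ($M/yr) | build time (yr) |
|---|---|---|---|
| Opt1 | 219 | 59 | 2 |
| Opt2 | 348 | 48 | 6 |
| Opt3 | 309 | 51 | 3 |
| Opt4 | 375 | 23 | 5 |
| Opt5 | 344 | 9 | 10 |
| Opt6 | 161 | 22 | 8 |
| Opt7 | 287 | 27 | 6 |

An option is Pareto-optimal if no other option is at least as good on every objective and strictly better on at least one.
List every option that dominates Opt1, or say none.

Opt2: worse on capital cost (348 vs 219).
Opt3: worse on capital cost (309 vs 219).
Opt4: worse on capital cost (375 vs 219).
Opt5: worse on capital cost (344 vs 219).
Opt6: worse on build time (8 vs 2).
Opt7: worse on capital cost (287 vs 219).
No option dominates Opt1.

none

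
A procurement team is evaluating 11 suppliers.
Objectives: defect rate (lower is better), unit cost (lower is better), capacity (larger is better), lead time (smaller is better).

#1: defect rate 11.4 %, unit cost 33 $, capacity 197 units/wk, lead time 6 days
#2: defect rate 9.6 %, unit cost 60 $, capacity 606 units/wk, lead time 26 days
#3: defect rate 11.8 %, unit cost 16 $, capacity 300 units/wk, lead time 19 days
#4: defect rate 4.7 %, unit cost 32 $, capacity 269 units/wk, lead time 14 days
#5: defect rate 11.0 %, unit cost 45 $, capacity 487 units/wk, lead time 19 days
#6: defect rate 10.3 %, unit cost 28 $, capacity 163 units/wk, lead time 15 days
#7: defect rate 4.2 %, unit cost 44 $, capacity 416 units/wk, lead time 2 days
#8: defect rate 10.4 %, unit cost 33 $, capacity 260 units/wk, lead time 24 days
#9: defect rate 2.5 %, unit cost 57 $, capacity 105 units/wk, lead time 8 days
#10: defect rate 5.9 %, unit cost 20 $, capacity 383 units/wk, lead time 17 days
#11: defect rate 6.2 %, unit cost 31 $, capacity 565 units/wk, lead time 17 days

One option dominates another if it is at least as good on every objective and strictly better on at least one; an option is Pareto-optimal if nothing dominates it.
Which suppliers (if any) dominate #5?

#11: defect rate 6.2≤11.0, unit cost 31≤45, capacity 565≥487, lead time 17≤19 — dominates #5.
Others (#1, #2, #3, #4, #6, #7, #8, #9, #10) are each worse than #5 on at least one objective.

#11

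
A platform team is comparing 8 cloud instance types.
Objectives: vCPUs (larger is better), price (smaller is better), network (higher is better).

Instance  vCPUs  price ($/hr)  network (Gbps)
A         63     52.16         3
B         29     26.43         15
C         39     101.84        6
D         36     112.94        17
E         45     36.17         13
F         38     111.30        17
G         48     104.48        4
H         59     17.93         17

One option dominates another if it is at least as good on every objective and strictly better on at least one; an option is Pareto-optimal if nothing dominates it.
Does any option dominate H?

No

A: worse on price (52.16 vs 17.93).
B: worse on vCPUs (29 vs 59).
C: worse on vCPUs (39 vs 59).
D: worse on vCPUs (36 vs 59).
E: worse on vCPUs (45 vs 59).
F: worse on vCPUs (38 vs 59).
G: worse on vCPUs (48 vs 59).
No option is at least as good as H on every objective and strictly better on one.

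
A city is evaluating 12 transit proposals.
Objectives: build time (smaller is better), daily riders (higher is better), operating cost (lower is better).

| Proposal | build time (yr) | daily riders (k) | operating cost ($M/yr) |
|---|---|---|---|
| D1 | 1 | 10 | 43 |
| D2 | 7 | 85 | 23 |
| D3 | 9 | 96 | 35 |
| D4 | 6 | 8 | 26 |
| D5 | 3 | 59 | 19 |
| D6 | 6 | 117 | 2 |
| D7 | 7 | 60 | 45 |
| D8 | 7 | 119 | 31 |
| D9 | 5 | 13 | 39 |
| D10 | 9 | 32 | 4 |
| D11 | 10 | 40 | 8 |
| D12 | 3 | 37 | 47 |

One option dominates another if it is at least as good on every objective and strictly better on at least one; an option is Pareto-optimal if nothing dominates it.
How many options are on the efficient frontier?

D1: not dominated (best build time).
D2: dominated by D6 (build time 6≤7, daily riders 117≥85, operating cost 2≤23).
D3: dominated by D6 (build time 6≤9, daily riders 117≥96, operating cost 2≤35).
D4: dominated by D5 (build time 3≤6, daily riders 59≥8, operating cost 19≤26).
D5: not dominated.
D6: not dominated (best operating cost).
D7: dominated by D2 (build time 7≤7, daily riders 85≥60, operating cost 23≤45).
D8: not dominated (best daily riders).
D9: dominated by D5 (build time 3≤5, daily riders 59≥13, operating cost 19≤39).
D10: dominated by D6 (build time 6≤9, daily riders 117≥32, operating cost 2≤4).
D11: dominated by D6 (build time 6≤10, daily riders 117≥40, operating cost 2≤8).
D12: dominated by D5 (build time 3≤3, daily riders 59≥37, operating cost 19≤47).
Pareto-optimal: D1, D5, D6, D8 → 4.

4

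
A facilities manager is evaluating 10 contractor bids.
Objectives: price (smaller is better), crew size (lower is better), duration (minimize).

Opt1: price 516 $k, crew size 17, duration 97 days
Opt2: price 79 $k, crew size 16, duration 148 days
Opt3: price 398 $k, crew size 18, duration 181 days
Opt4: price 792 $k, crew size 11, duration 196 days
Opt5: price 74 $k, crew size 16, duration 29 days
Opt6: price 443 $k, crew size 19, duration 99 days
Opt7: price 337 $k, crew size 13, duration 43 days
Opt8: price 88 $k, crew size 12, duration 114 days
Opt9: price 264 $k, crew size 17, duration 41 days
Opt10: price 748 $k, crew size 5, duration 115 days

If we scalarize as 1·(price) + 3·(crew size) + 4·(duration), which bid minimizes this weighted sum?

Opt5

Opt1: 1·516 + 3·17 + 4·97 = 955
Opt2: 1·79 + 3·16 + 4·148 = 719
Opt3: 1·398 + 3·18 + 4·181 = 1176
Opt4: 1·792 + 3·11 + 4·196 = 1609
Opt5: 1·74 + 3·16 + 4·29 = 238
Opt6: 1·443 + 3·19 + 4·99 = 896
Opt7: 1·337 + 3·13 + 4·43 = 548
Opt8: 1·88 + 3·12 + 4·114 = 580
Opt9: 1·264 + 3·17 + 4·41 = 479
Opt10: 1·748 + 3·5 + 4·115 = 1223
Lowest: Opt5 at 238.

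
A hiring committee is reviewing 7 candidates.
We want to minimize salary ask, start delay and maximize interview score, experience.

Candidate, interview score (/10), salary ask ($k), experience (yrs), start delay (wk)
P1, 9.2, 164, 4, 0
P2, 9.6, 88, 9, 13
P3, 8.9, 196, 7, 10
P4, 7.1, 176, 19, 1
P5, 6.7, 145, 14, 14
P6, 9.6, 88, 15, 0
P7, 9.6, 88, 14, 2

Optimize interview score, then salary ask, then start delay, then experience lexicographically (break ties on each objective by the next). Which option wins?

First maximize interview score: best is 9.6, kept {P2, P6, P7}.
Then minimize salary ask: best is 88, kept {P2, P6, P7}.
Then minimize start delay: best is 0, kept {P6}.

P6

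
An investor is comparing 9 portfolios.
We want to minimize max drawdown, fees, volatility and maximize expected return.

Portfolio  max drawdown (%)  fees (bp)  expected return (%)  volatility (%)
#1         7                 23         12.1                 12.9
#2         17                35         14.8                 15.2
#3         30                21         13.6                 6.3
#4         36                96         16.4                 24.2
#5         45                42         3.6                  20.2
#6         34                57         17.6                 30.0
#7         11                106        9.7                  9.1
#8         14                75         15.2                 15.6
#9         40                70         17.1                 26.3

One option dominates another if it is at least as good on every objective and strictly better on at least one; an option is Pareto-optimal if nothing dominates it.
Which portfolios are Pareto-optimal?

#1, #2, #3, #4, #6, #7, #8, #9

#1: not dominated (best max drawdown).
#2: not dominated.
#3: not dominated (best fees).
#4: not dominated.
#5: dominated by #1 (max drawdown 7≤45, fees 23≤42, expected return 12.1≥3.6, volatility 12.9≤20.2).
#6: not dominated (best expected return).
#7: not dominated.
#8: not dominated.
#9: not dominated.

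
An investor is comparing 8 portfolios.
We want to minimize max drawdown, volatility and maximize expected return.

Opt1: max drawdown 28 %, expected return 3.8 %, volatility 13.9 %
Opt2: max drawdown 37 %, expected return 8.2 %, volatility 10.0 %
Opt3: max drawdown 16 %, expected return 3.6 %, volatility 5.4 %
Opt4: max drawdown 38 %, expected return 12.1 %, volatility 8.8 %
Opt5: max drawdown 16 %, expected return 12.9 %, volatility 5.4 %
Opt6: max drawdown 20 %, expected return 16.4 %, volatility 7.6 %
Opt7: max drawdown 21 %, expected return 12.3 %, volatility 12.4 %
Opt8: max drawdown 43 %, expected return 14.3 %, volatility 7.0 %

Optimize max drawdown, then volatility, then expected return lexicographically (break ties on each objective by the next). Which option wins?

Opt5

First minimize max drawdown: best is 16, kept {Opt3, Opt5}.
Then minimize volatility: best is 5.4, kept {Opt3, Opt5}.
Then maximize expected return: best is 12.9, kept {Opt5}.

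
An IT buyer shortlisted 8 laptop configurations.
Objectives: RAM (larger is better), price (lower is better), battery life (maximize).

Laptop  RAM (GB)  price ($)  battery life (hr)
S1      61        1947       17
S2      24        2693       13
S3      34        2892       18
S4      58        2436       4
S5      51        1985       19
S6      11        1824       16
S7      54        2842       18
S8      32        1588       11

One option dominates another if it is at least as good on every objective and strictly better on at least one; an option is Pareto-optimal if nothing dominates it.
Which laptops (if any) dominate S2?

S1, S5

S1: RAM 61≥24, price 1947≤2693, battery life 17≥13 — dominates S2.
S5: RAM 51≥24, price 1985≤2693, battery life 19≥13 — dominates S2.
Others (S3, S4, S6, S7, S8) are each worse than S2 on at least one objective.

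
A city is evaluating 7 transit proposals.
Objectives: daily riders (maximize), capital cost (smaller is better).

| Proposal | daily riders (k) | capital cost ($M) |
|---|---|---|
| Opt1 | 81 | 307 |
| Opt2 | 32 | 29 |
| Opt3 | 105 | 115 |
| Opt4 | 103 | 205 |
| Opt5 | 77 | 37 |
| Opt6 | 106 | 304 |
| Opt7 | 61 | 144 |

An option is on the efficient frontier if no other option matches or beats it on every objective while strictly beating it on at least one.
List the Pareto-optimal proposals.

Opt1: dominated by Opt3 (daily riders 105≥81, capital cost 115≤307).
Opt2: not dominated (best capital cost).
Opt3: not dominated.
Opt4: dominated by Opt3 (daily riders 105≥103, capital cost 115≤205).
Opt5: not dominated.
Opt6: not dominated (best daily riders).
Opt7: dominated by Opt3 (daily riders 105≥61, capital cost 115≤144).

Opt2, Opt3, Opt5, Opt6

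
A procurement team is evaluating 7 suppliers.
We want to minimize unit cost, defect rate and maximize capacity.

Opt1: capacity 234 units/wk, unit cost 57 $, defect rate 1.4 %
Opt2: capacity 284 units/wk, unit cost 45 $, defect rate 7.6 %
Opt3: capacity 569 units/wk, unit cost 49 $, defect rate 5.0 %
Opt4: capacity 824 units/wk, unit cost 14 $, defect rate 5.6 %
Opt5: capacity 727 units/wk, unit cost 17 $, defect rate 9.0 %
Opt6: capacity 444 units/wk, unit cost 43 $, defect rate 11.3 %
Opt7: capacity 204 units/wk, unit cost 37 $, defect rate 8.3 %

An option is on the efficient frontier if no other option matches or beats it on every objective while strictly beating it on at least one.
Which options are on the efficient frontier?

Opt1: not dominated (best defect rate).
Opt2: dominated by Opt4 (capacity 824≥284, unit cost 14≤45, defect rate 5.6≤7.6).
Opt3: not dominated.
Opt4: not dominated (best capacity).
Opt5: dominated by Opt4 (capacity 824≥727, unit cost 14≤17, defect rate 5.6≤9.0).
Opt6: dominated by Opt4 (capacity 824≥444, unit cost 14≤43, defect rate 5.6≤11.3).
Opt7: dominated by Opt4 (capacity 824≥204, unit cost 14≤37, defect rate 5.6≤8.3).

Opt1, Opt3, Opt4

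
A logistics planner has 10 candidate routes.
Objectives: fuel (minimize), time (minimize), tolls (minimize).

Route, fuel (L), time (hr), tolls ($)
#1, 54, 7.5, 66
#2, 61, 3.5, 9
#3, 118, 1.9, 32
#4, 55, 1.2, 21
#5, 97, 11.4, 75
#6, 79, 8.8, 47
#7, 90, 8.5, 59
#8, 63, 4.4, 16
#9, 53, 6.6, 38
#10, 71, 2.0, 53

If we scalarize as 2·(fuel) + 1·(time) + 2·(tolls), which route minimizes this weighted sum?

#2

#1: 2·54 + 1·7.5 + 2·66 = 247.5
#2: 2·61 + 1·3.5 + 2·9 = 143.5
#3: 2·118 + 1·1.9 + 2·32 = 301.9
#4: 2·55 + 1·1.2 + 2·21 = 153.2
#5: 2·97 + 1·11.4 + 2·75 = 355.4
#6: 2·79 + 1·8.8 + 2·47 = 260.8
#7: 2·90 + 1·8.5 + 2·59 = 306.5
#8: 2·63 + 1·4.4 + 2·16 = 162.4
#9: 2·53 + 1·6.6 + 2·38 = 188.6
#10: 2·71 + 1·2.0 + 2·53 = 250.0
Lowest: #2 at 143.5.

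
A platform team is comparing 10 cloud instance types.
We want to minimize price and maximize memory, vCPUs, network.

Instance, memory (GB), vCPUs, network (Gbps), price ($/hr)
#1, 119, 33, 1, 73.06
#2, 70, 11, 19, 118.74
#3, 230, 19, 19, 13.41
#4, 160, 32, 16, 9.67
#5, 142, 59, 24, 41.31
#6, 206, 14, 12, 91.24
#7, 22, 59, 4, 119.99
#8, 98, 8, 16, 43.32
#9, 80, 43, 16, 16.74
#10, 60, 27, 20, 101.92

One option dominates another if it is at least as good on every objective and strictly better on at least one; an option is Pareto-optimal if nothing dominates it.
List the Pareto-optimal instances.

#3, #4, #5, #9

#1: dominated by #5 (memory 142≥119, vCPUs 59≥33, network 24≥1, price 41.31≤73.06).
#2: dominated by #3 (memory 230≥70, vCPUs 19≥11, network 19≥19, price 13.41≤118.74).
#3: not dominated (best memory).
#4: not dominated (best price).
#5: not dominated (best network).
#6: dominated by #3 (memory 230≥206, vCPUs 19≥14, network 19≥12, price 13.41≤91.24).
#7: dominated by #5 (memory 142≥22, vCPUs 59≥59, network 24≥4, price 41.31≤119.99).
#8: dominated by #3 (memory 230≥98, vCPUs 19≥8, network 19≥16, price 13.41≤43.32).
#9: not dominated.
#10: dominated by #5 (memory 142≥60, vCPUs 59≥27, network 24≥20, price 41.31≤101.92).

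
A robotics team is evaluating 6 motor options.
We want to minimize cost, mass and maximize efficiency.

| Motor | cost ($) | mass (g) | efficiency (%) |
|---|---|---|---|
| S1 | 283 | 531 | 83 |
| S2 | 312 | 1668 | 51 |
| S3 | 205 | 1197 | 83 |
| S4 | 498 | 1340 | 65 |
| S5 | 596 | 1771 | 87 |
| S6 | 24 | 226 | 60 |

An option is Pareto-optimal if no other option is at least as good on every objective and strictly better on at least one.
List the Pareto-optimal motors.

S1, S3, S5, S6

S1: not dominated.
S2: dominated by S1 (cost 283≤312, mass 531≤1668, efficiency 83≥51).
S3: not dominated.
S4: dominated by S1 (cost 283≤498, mass 531≤1340, efficiency 83≥65).
S5: not dominated (best efficiency).
S6: not dominated (best cost).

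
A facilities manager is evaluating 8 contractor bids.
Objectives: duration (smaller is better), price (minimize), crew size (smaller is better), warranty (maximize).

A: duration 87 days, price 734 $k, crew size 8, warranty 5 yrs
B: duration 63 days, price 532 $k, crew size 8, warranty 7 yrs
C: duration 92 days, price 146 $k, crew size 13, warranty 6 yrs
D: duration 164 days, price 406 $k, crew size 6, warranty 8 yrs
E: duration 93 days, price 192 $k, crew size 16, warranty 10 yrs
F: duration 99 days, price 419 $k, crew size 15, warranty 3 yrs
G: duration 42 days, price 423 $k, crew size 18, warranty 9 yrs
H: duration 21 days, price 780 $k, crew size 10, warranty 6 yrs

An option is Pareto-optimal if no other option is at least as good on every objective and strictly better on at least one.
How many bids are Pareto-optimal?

6

A: dominated by B (duration 63≤87, price 532≤734, crew size 8≤8, warranty 7≥5).
B: not dominated.
C: not dominated (best price).
D: not dominated (best crew size).
E: not dominated (best warranty).
F: dominated by C (duration 92≤99, price 146≤419, crew size 13≤15, warranty 6≥3).
G: not dominated.
H: not dominated (best duration).
Pareto-optimal: B, C, D, E, G, H → 6.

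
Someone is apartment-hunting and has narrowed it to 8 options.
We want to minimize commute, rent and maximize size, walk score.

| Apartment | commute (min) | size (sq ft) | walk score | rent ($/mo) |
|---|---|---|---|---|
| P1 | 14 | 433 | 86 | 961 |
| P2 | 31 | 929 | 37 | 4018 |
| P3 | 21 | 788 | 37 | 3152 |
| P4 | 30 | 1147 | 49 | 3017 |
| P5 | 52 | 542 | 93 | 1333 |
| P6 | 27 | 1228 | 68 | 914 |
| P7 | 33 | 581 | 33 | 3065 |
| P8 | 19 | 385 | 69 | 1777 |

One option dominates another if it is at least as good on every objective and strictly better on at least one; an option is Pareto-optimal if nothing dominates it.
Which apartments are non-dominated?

P1, P3, P5, P6

P1: not dominated (best commute).
P2: dominated by P4 (commute 30≤31, size 1147≥929, walk score 49≥37, rent 3017≤4018).
P3: not dominated.
P4: dominated by P6 (commute 27≤30, size 1228≥1147, walk score 68≥49, rent 914≤3017).
P5: not dominated (best walk score).
P6: not dominated (best size).
P7: dominated by P4 (commute 30≤33, size 1147≥581, walk score 49≥33, rent 3017≤3065).
P8: dominated by P1 (commute 14≤19, size 433≥385, walk score 86≥69, rent 961≤1777).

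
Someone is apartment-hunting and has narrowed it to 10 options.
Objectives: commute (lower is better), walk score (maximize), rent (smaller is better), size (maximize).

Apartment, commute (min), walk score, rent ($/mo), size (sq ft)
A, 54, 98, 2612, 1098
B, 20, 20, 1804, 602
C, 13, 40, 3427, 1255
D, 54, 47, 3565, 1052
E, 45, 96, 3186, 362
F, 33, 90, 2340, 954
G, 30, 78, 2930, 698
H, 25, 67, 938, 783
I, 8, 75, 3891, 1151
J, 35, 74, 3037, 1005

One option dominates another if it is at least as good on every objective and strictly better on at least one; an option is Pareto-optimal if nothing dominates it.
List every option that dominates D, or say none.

A: commute 54≤54, walk score 98≥47, rent 2612≤3565, size 1098≥1052 — dominates D.
Others (B, C, E, F, G, H, I, J) are each worse than D on at least one objective.

A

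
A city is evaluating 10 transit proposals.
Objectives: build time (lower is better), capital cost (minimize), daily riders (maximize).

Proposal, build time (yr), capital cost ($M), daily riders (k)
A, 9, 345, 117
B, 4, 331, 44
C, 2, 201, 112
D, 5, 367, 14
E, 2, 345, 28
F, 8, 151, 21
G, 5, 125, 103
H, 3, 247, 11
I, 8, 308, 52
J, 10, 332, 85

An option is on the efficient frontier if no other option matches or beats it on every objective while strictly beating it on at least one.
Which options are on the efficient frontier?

A, C, G

A: not dominated (best daily riders).
B: dominated by C (build time 2≤4, capital cost 201≤331, daily riders 112≥44).
C: not dominated.
D: dominated by B (build time 4≤5, capital cost 331≤367, daily riders 44≥14).
E: dominated by C (build time 2≤2, capital cost 201≤345, daily riders 112≥28).
F: dominated by G (build time 5≤8, capital cost 125≤151, daily riders 103≥21).
G: not dominated (best capital cost).
H: dominated by C (build time 2≤3, capital cost 201≤247, daily riders 112≥11).
I: dominated by C (build time 2≤8, capital cost 201≤308, daily riders 112≥52).
J: dominated by C (build time 2≤10, capital cost 201≤332, daily riders 112≥85).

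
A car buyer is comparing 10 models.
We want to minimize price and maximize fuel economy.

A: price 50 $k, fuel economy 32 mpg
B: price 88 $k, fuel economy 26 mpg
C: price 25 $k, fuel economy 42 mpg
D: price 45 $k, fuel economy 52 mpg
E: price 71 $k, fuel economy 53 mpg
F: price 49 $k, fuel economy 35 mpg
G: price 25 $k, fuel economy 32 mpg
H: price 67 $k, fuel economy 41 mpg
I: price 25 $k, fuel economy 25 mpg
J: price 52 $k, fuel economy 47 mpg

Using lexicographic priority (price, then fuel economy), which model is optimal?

First minimize price: best is 25, kept {C, G, I}.
Then maximize fuel economy: best is 42, kept {C}.

C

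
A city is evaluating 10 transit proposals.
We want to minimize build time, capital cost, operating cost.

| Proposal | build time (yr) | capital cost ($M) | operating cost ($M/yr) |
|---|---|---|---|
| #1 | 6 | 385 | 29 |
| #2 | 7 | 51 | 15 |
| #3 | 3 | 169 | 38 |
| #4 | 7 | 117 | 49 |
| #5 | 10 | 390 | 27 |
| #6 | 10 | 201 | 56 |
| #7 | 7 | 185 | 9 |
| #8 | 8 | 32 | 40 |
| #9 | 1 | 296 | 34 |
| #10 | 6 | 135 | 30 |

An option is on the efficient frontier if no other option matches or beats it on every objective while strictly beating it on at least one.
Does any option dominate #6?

#2 vs #6: build time 7≤10, capital cost 51≤201, operating cost 15≤56 — #2 is at least as good on every objective and strictly better on at least one, so #2 dominates #6.

Yes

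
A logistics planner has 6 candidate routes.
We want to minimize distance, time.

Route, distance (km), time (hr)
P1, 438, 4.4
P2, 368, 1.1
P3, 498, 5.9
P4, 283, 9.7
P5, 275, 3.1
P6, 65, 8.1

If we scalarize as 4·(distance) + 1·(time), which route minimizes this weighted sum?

P1: 4·438 + 1·4.4 = 1756.4
P2: 4·368 + 1·1.1 = 1473.1
P3: 4·498 + 1·5.9 = 1997.9
P4: 4·283 + 1·9.7 = 1141.7
P5: 4·275 + 1·3.1 = 1103.1
P6: 4·65 + 1·8.1 = 268.1
Lowest: P6 at 268.1.

P6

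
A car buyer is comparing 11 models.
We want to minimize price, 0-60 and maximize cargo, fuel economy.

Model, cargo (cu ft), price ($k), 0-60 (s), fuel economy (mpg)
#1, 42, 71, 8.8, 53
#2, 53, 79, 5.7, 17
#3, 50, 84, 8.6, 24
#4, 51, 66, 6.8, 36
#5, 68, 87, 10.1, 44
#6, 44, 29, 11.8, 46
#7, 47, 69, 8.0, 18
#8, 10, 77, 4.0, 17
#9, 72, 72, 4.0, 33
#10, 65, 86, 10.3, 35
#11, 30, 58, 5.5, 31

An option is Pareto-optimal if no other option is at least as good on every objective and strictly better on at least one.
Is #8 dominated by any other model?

#9 vs #8: cargo 72≥10, price 72≤77, 0-60 4.0≤4.0, fuel economy 33≥17 — #9 is at least as good on every objective and strictly better on at least one, so #9 dominates #8.

Yes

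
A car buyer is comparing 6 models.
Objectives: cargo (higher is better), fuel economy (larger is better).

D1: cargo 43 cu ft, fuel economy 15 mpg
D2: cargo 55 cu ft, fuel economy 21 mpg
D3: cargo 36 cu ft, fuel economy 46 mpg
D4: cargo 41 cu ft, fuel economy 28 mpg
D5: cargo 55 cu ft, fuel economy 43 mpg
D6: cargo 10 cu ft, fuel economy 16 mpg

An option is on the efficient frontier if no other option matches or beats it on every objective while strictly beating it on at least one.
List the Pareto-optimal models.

D3, D5

D1: dominated by D2 (cargo 55≥43, fuel economy 21≥15).
D2: dominated by D5 (cargo 55≥55, fuel economy 43≥21).
D3: not dominated (best fuel economy).
D4: dominated by D5 (cargo 55≥41, fuel economy 43≥28).
D5: not dominated.
D6: dominated by D2 (cargo 55≥10, fuel economy 21≥16).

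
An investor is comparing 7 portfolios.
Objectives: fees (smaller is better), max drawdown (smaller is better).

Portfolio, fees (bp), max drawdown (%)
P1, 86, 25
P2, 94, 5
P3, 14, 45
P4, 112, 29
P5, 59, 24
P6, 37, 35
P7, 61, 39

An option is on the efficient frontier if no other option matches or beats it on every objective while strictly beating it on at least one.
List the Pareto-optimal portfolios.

P2, P3, P5, P6

P1: dominated by P5 (fees 59≤86, max drawdown 24≤25).
P2: not dominated (best max drawdown).
P3: not dominated (best fees).
P4: dominated by P1 (fees 86≤112, max drawdown 25≤29).
P5: not dominated.
P6: not dominated.
P7: dominated by P5 (fees 59≤61, max drawdown 24≤39).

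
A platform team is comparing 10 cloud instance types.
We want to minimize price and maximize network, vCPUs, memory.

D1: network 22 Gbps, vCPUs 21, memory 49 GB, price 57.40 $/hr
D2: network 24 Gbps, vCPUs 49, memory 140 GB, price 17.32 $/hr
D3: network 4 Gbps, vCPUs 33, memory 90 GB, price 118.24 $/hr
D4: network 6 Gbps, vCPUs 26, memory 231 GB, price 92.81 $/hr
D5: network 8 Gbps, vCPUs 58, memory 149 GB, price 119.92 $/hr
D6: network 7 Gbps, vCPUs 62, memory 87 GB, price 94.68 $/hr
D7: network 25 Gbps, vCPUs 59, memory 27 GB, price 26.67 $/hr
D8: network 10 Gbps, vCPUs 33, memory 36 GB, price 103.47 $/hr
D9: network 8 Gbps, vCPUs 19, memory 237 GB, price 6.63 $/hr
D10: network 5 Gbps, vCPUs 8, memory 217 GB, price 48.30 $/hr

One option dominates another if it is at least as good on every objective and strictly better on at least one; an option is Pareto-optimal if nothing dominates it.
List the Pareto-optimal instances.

D1: dominated by D2 (network 24≥22, vCPUs 49≥21, memory 140≥49, price 17.32≤57.40).
D2: not dominated.
D3: dominated by D2 (network 24≥4, vCPUs 49≥33, memory 140≥90, price 17.32≤118.24).
D4: not dominated.
D5: not dominated.
D6: not dominated (best vCPUs).
D7: not dominated (best network).
D8: dominated by D2 (network 24≥10, vCPUs 49≥33, memory 140≥36, price 17.32≤103.47).
D9: not dominated (best memory).
D10: dominated by D9 (network 8≥5, vCPUs 19≥8, memory 237≥217, price 6.63≤48.30).

D2, D4, D5, D6, D7, D9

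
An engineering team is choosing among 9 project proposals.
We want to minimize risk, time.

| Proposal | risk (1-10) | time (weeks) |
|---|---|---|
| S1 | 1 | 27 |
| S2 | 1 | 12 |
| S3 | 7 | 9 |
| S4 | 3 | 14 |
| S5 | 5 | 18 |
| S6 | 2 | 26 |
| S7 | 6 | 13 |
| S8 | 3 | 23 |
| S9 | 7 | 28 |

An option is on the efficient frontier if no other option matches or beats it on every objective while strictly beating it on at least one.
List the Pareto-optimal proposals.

S2, S3

S1: dominated by S2 (risk 1≤1, time 12≤27).
S2: not dominated.
S3: not dominated (best time).
S4: dominated by S2 (risk 1≤3, time 12≤14).
S5: dominated by S2 (risk 1≤5, time 12≤18).
S6: dominated by S2 (risk 1≤2, time 12≤26).
S7: dominated by S2 (risk 1≤6, time 12≤13).
S8: dominated by S2 (risk 1≤3, time 12≤23).
S9: dominated by S1 (risk 1≤7, time 27≤28).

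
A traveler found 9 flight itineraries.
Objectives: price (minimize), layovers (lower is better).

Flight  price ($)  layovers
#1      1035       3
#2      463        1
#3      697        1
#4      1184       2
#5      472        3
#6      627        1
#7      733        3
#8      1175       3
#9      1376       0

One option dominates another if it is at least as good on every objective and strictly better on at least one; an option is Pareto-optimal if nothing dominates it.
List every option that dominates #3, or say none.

#2, #6

#2: price 463≤697, layovers 1≤1 — dominates #3.
#6: price 627≤697, layovers 1≤1 — dominates #3.
Others (#1, #4, #5, #7, #8, #9) are each worse than #3 on at least one objective.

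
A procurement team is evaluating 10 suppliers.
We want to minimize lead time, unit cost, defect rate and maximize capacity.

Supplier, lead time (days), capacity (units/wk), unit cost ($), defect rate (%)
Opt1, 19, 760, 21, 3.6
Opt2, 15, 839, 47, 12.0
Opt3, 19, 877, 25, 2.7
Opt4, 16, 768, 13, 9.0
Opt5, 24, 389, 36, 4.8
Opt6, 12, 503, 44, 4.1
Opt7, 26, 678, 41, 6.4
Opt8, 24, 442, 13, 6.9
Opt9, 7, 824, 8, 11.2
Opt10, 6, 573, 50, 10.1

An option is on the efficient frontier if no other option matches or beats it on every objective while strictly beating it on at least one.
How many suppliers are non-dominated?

Opt1: not dominated.
Opt2: not dominated.
Opt3: not dominated (best capacity).
Opt4: not dominated.
Opt5: dominated by Opt1 (lead time 19≤24, capacity 760≥389, unit cost 21≤36, defect rate 3.6≤4.8).
Opt6: not dominated.
Opt7: dominated by Opt1 (lead time 19≤26, capacity 760≥678, unit cost 21≤41, defect rate 3.6≤6.4).
Opt8: not dominated.
Opt9: not dominated (best unit cost).
Opt10: not dominated (best lead time).
Pareto-optimal: Opt1, Opt2, Opt3, Opt4, Opt6, Opt8, Opt9, Opt10 → 8.

8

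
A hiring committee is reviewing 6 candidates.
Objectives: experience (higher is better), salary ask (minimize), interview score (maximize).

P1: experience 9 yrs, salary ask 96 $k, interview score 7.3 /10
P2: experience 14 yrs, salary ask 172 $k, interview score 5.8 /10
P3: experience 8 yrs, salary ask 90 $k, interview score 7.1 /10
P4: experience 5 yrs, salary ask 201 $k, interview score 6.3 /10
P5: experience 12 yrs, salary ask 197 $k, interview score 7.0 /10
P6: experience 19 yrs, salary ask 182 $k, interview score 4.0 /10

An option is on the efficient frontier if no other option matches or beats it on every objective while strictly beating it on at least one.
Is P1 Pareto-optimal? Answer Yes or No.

Yes

P2: worse on salary ask (172 vs 96).
P3: worse on experience (8 vs 9).
P4: worse on experience (5 vs 9).
P5: worse on salary ask (197 vs 96).
P6: worse on salary ask (182 vs 96).
No option is at least as good as P1 on every objective and strictly better on one.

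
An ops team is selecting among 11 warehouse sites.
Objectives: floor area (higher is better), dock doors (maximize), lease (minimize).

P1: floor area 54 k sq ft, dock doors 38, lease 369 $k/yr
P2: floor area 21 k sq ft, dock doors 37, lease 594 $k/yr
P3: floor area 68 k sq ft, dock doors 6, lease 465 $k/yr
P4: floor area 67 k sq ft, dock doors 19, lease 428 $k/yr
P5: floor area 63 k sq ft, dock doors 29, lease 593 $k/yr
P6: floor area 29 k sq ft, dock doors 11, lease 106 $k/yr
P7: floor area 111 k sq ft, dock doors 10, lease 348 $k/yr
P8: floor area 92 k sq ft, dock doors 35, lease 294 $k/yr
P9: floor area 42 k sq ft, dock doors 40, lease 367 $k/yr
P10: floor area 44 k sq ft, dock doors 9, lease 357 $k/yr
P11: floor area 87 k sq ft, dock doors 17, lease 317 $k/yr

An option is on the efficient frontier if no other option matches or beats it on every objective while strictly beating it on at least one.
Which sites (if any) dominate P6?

P1: worse on lease (369 vs 106).
P2: worse on floor area (21 vs 29).
P3: worse on dock doors (6 vs 11).
P4: worse on lease (428 vs 106).
P5: worse on lease (593 vs 106).
P7: worse on dock doors (10 vs 11).
P8: worse on lease (294 vs 106).
P9: worse on lease (367 vs 106).
P10: worse on dock doors (9 vs 11).
P11: worse on lease (317 vs 106).
No option dominates P6.

none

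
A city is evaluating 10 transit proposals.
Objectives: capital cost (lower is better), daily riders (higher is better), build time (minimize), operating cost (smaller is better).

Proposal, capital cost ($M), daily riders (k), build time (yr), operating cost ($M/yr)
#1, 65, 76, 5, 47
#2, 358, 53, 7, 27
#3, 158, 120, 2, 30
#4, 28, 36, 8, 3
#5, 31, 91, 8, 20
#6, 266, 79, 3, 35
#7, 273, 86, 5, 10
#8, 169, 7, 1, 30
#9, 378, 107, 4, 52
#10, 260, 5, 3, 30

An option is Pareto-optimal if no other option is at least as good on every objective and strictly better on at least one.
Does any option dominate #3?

#1: worse on daily riders (76 vs 120).
#2: worse on capital cost (358 vs 158).
#4: worse on daily riders (36 vs 120).
#5: worse on daily riders (91 vs 120).
#6: worse on capital cost (266 vs 158).
#7: worse on capital cost (273 vs 158).
#8: worse on capital cost (169 vs 158).
#9: worse on capital cost (378 vs 158).
#10: worse on capital cost (260 vs 158).
No option is at least as good as #3 on every objective and strictly better on one.

No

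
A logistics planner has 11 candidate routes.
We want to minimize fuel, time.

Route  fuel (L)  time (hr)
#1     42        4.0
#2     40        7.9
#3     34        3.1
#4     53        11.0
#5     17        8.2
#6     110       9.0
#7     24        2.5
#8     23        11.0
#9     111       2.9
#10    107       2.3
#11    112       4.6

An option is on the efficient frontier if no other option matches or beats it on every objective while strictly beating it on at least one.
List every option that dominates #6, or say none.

#1, #2, #3, #5, #7, #10

#1: fuel 42≤110, time 4.0≤9.0 — dominates #6.
#2: fuel 40≤110, time 7.9≤9.0 — dominates #6.
#3: fuel 34≤110, time 3.1≤9.0 — dominates #6.
#5: fuel 17≤110, time 8.2≤9.0 — dominates #6.
#7: fuel 24≤110, time 2.5≤9.0 — dominates #6.
#10: fuel 107≤110, time 2.3≤9.0 — dominates #6.
Others (#4, #8, #9, #11) are each worse than #6 on at least one objective.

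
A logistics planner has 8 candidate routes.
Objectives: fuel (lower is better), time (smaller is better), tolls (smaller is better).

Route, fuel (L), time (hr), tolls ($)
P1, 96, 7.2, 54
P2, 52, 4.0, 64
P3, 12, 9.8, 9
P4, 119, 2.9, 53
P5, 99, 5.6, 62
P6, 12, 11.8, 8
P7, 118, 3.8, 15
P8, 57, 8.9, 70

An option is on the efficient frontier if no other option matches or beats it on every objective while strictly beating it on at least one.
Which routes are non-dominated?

P1, P2, P3, P4, P5, P6, P7

P1: not dominated.
P2: not dominated.
P3: not dominated.
P4: not dominated (best time).
P5: not dominated.
P6: not dominated (best tolls).
P7: not dominated.
P8: dominated by P2 (fuel 52≤57, time 4.0≤8.9, tolls 64≤70).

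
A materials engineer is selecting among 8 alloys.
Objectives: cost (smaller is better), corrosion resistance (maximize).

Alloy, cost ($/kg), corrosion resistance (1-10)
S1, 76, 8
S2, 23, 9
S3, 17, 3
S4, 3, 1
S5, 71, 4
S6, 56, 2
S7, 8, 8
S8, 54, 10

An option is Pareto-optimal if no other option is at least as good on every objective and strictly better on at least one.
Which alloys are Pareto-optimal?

S2, S4, S7, S8

S1: dominated by S2 (cost 23≤76, corrosion resistance 9≥8).
S2: not dominated.
S3: dominated by S7 (cost 8≤17, corrosion resistance 8≥3).
S4: not dominated (best cost).
S5: dominated by S2 (cost 23≤71, corrosion resistance 9≥4).
S6: dominated by S2 (cost 23≤56, corrosion resistance 9≥2).
S7: not dominated.
S8: not dominated (best corrosion resistance).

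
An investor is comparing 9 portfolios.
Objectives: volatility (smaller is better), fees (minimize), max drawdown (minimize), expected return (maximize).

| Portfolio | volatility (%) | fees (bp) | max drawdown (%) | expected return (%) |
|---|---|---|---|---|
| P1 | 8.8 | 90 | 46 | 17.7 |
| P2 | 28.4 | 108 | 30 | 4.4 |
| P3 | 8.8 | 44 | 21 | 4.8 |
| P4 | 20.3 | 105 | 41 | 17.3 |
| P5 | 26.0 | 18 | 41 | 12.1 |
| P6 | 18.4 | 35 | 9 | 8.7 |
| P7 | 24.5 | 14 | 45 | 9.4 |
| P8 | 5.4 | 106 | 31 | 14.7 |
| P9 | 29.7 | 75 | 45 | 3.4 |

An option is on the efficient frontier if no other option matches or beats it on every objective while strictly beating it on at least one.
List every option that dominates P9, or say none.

P3, P5, P6, P7

P3: volatility 8.8≤29.7, fees 44≤75, max drawdown 21≤45, expected return 4.8≥3.4 — dominates P9.
P5: volatility 26.0≤29.7, fees 18≤75, max drawdown 41≤45, expected return 12.1≥3.4 — dominates P9.
P6: volatility 18.4≤29.7, fees 35≤75, max drawdown 9≤45, expected return 8.7≥3.4 — dominates P9.
P7: volatility 24.5≤29.7, fees 14≤75, max drawdown 45≤45, expected return 9.4≥3.4 — dominates P9.
Others (P1, P2, P4, P8) are each worse than P9 on at least one objective.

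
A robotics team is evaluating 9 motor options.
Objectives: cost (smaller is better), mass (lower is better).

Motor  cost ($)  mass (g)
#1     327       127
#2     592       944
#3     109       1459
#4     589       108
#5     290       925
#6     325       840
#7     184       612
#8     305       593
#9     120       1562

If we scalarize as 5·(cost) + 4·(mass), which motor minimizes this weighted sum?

#1: 5·327 + 4·127 = 2143
#2: 5·592 + 4·944 = 6736
#3: 5·109 + 4·1459 = 6381
#4: 5·589 + 4·108 = 3377
#5: 5·290 + 4·925 = 5150
#6: 5·325 + 4·840 = 4985
#7: 5·184 + 4·612 = 3368
#8: 5·305 + 4·593 = 3897
#9: 5·120 + 4·1562 = 6848
Lowest: #1 at 2143.

#1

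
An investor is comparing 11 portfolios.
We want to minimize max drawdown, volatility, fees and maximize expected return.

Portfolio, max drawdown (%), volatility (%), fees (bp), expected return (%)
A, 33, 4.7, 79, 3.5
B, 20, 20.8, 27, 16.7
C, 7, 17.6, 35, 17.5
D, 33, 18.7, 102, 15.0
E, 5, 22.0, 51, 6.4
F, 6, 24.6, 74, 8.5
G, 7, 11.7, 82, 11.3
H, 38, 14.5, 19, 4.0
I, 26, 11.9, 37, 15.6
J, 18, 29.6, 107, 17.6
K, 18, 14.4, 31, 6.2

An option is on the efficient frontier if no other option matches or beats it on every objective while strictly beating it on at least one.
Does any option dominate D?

Yes

C vs D: max drawdown 7≤33, volatility 17.6≤18.7, fees 35≤102, expected return 17.5≥15.0 — C is at least as good on every objective and strictly better on at least one, so C dominates D.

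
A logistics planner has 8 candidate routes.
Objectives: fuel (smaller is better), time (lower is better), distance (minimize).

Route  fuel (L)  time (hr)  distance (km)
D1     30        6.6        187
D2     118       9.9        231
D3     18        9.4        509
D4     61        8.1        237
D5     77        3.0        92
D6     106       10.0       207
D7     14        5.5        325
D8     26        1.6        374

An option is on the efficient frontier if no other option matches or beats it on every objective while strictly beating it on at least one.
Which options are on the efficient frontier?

D1: not dominated.
D2: dominated by D1 (fuel 30≤118, time 6.6≤9.9, distance 187≤231).
D3: dominated by D7 (fuel 14≤18, time 5.5≤9.4, distance 325≤509).
D4: dominated by D1 (fuel 30≤61, time 6.6≤8.1, distance 187≤237).
D5: not dominated (best distance).
D6: dominated by D1 (fuel 30≤106, time 6.6≤10.0, distance 187≤207).
D7: not dominated (best fuel).
D8: not dominated (best time).

D1, D5, D7, D8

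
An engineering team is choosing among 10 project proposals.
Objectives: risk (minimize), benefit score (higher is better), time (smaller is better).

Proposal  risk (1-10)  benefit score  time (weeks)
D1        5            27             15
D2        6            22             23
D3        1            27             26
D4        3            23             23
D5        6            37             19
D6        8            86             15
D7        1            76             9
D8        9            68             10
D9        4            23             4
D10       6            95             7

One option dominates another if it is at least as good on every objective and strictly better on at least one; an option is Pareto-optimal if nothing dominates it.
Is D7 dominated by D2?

No

D2 vs D7: D2 is worse on risk (6 vs 1), so it does not dominate D7.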